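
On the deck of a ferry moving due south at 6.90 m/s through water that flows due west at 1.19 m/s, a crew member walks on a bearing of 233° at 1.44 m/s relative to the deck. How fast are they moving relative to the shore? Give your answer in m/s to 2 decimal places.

8.11 m/s

In east/north components (m/s): crew member relative to ferry = (-1.150, -0.867); ferry relative to water = (0.000, -6.900); water relative to ground = (-1.190, 0.000).
Sum = (-2.340, -7.767) m/s.
Speed = |(-2.340, -7.767)| = 8.111 m/s.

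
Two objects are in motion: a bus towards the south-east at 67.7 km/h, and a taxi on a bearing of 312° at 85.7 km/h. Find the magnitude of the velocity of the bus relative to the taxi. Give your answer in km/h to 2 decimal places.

153.35 km/h

Taking east as x and north as y: bus velocity = (47.871, -47.871) km/h; taxi velocity = (-63.688, 57.344) km/h.
Velocity of bus relative to taxi = (47.871, -47.871) − (-63.688, 57.344) = (111.559, -105.216) km/h.
Magnitude = |(111.559, -105.216)| = 153.348 km/h.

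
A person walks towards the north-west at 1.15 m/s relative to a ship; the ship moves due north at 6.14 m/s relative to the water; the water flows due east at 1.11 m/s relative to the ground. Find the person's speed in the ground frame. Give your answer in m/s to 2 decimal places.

In east/north components (m/s): person relative to ship = (-0.813, 0.813); ship relative to water = (0.000, 6.140); water relative to ground = (1.110, 0.000).
Sum = (0.297, 6.953) m/s.
Speed = |(0.297, 6.953)| = 6.960 m/s.

6.96 m/s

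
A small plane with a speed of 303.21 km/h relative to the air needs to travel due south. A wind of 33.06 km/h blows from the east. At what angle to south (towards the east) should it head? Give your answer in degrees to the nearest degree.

6°

The wind pushes perpendicular to the desired track; the heading must have a component into the wind equal to 33.06 km/h: 303.21 sin θ = 33.06.
sin θ = 0.1090, so θ = 6.260°.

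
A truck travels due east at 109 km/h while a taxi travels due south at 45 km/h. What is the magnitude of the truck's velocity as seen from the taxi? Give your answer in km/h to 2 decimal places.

Taking east as x and north as y: truck velocity = (109.000, 0.000) km/h; taxi velocity = (0.000, -45.000) km/h.
Velocity of truck relative to taxi = (109.000, 0.000) − (0.000, -45.000) = (109.000, 45.000) km/h.
Magnitude = |(109.000, 45.000)| = 117.924 km/h.

117.92 km/h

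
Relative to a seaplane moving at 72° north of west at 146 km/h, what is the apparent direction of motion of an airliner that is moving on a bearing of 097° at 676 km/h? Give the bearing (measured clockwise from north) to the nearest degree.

107°

Taking east as x and north as y: airliner velocity = (670.961, -82.384) km/h; seaplane velocity = (-45.116, 138.854) km/h.
Velocity of airliner relative to seaplane = (670.961, -82.384) − (-45.116, 138.854) = (716.078, -221.238) km/h.
Bearing = atan2(716.08, -221.24) = 107.17° clockwise from north.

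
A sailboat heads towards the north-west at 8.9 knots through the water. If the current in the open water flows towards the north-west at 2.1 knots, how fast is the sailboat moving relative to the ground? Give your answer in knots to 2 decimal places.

11.00 knots

Taking east as x and north as y: velocity relative to the water = (-6.293, 6.293) knots; the water relative to ground = (-1.485, 1.485) knots.
Velocity relative to ground = (-6.293, 6.293) + (-1.485, 1.485) = (-7.778, 7.778) knots.
Speed = |(-7.778, 7.778)| = 11.000 knots.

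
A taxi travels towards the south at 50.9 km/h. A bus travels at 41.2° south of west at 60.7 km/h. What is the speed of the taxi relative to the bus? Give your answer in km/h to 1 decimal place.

47.0 km/h

Taking east as x and north as y: taxi velocity = (0.000, -50.900) km/h; bus velocity = (-45.672, -39.982) km/h.
Velocity of taxi relative to bus = (0.000, -50.900) − (-45.672, -39.982) = (45.672, -10.918) km/h.
Magnitude = |(45.672, -10.918)| = 46.958 km/h.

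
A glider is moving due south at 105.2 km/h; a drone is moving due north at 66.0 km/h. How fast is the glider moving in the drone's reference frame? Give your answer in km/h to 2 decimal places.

171.20 km/h

Taking east as x and north as y: glider velocity = (0.000, -105.200) km/h; drone velocity = (0.000, 66.000) km/h.
Velocity of glider relative to drone = (0.000, -105.200) − (0.000, 66.000) = (0.000, -171.200) km/h.
Magnitude = |(0.000, -171.200)| = 171.200 km/h.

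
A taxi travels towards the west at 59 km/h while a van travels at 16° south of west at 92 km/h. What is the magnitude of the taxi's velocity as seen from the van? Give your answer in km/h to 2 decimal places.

38.85 km/h

Taking east as x and north as y: taxi velocity = (-59.000, 0.000) km/h; van velocity = (-88.436, -25.359) km/h.
Velocity of taxi relative to van = (-59.000, 0.000) − (-88.436, -25.359) = (29.436, 25.359) km/h.
Magnitude = |(29.436, 25.359)| = 38.853 km/h.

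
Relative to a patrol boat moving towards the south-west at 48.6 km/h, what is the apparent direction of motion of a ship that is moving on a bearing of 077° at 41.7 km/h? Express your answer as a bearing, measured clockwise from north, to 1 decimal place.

Taking east as x and north as y: ship velocity = (40.631, 9.380) km/h; patrol boat velocity = (-34.365, -34.365) km/h.
Velocity of ship relative to patrol boat = (40.631, 9.380) − (-34.365, -34.365) = (74.997, 43.746) km/h.
Bearing = atan2(75.00, 43.75) = 59.74° clockwise from north.

059.7°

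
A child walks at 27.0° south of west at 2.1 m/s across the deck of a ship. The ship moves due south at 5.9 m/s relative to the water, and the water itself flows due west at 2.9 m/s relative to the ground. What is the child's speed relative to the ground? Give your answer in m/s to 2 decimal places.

In east/north components (m/s): child relative to ship = (-1.871, -0.953); ship relative to water = (0.000, -5.900); water relative to ground = (-2.900, 0.000).
Sum = (-4.771, -6.853) m/s.
Speed = |(-4.771, -6.853)| = 8.351 m/s.

8.35 m/s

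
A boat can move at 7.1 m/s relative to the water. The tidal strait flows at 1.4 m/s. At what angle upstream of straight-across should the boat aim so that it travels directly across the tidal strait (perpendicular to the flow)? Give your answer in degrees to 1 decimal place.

To cancel the current, the upstream component of the boat's velocity must equal the flow: 7.1 sin θ = 1.4.
sin θ = 1.4 / 7.1 = 0.1972.
θ = arcsin(0.1972) = 11.372°.

11.4°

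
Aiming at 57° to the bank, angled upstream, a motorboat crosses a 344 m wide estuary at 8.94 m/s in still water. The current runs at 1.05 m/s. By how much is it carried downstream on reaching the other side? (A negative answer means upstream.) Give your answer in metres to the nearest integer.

-175 m

Perpendicular speed = 7.498 m/s; crossing time = 344 / 7.498 = 45.881 s.
Net downstream speed = -3.819 m/s.
Drift = -3.819 × 45.881 = -175.222 m (upstream).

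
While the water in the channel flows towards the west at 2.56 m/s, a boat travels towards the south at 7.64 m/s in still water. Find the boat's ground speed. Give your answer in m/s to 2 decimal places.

8.06 m/s

Taking east as x and north as y: velocity relative to the water = (0.000, -7.640) m/s; the water relative to ground = (-2.560, 0.000) m/s.
Velocity relative to ground = (0.000, -7.640) + (-2.560, 0.000) = (-2.560, -7.640) m/s.
Speed = |(-2.560, -7.640)| = 8.057 m/s.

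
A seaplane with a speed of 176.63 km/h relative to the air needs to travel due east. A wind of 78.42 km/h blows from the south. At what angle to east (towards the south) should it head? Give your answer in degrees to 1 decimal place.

26.4°

The wind pushes perpendicular to the desired track; the heading must have a component into the wind equal to 78.42 km/h: 176.63 sin θ = 78.42.
sin θ = 0.4440, so θ = 26.358°.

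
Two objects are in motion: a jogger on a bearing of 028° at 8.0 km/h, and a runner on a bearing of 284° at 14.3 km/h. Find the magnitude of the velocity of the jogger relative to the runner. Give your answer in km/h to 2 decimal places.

Taking east as x and north as y: jogger velocity = (3.756, 7.064) km/h; runner velocity = (-13.875, 3.459) km/h.
Velocity of jogger relative to runner = (3.756, 7.064) − (-13.875, 3.459) = (17.631, 3.604) km/h.
Magnitude = |(17.631, 3.604)| = 17.996 km/h.

18.00 km/h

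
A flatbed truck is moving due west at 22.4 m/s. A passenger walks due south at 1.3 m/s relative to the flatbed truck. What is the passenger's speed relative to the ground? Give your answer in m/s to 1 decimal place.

Taking east as x and north as y: flatbed truck velocity = (-22.400, 0.000) m/s; passenger velocity relative to flatbed truck = (0.000, -1.300) m/s.
Velocity relative to ground = (-22.400, 0.000) + (0.000, -1.300) = (-22.400, -1.300) m/s.
Speed = |(-22.400, -1.300)| = 22.438 m/s.

22.4 m/s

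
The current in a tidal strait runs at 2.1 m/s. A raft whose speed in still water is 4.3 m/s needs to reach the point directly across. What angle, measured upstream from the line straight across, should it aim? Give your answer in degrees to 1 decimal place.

29.2°

To cancel the current, the upstream component of the raft's velocity must equal the flow: 4.3 sin θ = 2.1.
sin θ = 2.1 / 4.3 = 0.4884.
θ = arcsin(0.4884) = 29.234°.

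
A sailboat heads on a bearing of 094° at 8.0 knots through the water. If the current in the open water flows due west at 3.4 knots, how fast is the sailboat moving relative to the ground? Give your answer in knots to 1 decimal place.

4.6 knots

Taking east as x and north as y: velocity relative to the water = (7.981, -0.558) knots; the water relative to ground = (-3.400, 0.000) knots.
Velocity relative to ground = (7.981, -0.558) + (-3.400, 0.000) = (4.581, -0.558) knots.
Speed = |(4.581, -0.558)| = 4.614 knots.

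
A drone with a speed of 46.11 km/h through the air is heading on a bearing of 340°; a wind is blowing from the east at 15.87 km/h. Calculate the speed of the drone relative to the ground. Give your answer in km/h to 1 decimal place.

53.7 km/h

Taking east as x and north as y: velocity relative to the air = (-15.771, 43.329) km/h; the air relative to ground = (-15.870, 0.000) km/h.
Velocity relative to ground = (-15.771, 43.329) + (-15.870, 0.000) = (-31.641, 43.329) km/h.
Speed = |(-31.641, 43.329)| = 53.652 km/h.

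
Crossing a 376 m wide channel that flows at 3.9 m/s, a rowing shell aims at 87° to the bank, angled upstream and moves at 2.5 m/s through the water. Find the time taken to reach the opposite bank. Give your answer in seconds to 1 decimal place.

150.6 s

The component of the rowing shell's velocity perpendicular to the bank is 2.5 × sin 87° = 2.497 m/s.
The current is parallel to the bank, so it does not affect the crossing time.
Time = 376 / 2.497 = 150.606 s.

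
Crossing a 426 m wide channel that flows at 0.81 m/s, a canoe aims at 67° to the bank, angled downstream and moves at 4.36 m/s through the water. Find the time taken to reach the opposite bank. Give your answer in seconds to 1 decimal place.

The component of the canoe's velocity perpendicular to the bank is 4.36 × sin 67° = 4.013 m/s.
The current is parallel to the bank, so it does not affect the crossing time.
Time = 426 / 4.013 = 106.144 s.

106.1 s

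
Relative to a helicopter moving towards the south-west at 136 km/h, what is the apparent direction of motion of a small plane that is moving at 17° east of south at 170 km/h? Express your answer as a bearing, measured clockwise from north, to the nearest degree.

114°

Taking east as x and north as y: small plane velocity = (49.703, -162.572) km/h; helicopter velocity = (-96.167, -96.167) km/h.
Velocity of small plane relative to helicopter = (49.703, -162.572) − (-96.167, -96.167) = (145.870, -66.405) km/h.
Bearing = atan2(145.87, -66.41) = 114.48° clockwise from north.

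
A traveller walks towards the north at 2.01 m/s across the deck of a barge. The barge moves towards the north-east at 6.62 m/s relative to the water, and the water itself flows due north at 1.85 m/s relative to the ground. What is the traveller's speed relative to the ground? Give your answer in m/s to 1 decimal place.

In east/north components (m/s): traveller relative to barge = (0.000, 2.010); barge relative to water = (4.681, 4.681); water relative to ground = (0.000, 1.850).
Sum = (4.681, 8.541) m/s.
Speed = |(4.681, 8.541)| = 9.740 m/s.

9.7 m/s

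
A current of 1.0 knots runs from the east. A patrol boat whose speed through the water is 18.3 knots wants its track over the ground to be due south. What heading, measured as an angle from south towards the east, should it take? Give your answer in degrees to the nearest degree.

The current pushes perpendicular to the desired track; the heading must have a component into the current equal to 1.0 knots: 18.3 sin θ = 1.0.
sin θ = 0.0546, so θ = 3.132°.

3°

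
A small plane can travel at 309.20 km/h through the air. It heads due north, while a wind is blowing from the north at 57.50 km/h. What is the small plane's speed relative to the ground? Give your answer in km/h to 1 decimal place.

251.7 km/h

Taking east as x and north as y: velocity relative to the air = (0.000, 309.200) km/h; the air relative to ground = (0.000, -57.500) km/h.
Velocity relative to ground = (0.000, 309.200) + (0.000, -57.500) = (0.000, 251.700) km/h.
Speed = |(0.000, 251.700)| = 251.700 km/h.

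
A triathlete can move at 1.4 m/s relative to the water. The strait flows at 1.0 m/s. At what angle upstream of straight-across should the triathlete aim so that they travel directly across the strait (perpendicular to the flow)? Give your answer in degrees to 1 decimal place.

To cancel the current, the upstream component of the triathlete's velocity must equal the flow: 1.4 sin θ = 1.0.
sin θ = 1.0 / 1.4 = 0.7143.
θ = arcsin(0.7143) = 45.585°.

45.6°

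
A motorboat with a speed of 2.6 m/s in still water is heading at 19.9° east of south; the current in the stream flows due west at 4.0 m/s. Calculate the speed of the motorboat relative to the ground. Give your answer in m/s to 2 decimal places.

3.96 m/s

Taking east as x and north as y: velocity relative to the water = (0.885, -2.445) m/s; the water relative to ground = (-4.000, 0.000) m/s.
Velocity relative to ground = (0.885, -2.445) + (-4.000, 0.000) = (-3.115, -2.445) m/s.
Speed = |(-3.115, -2.445)| = 3.960 m/s.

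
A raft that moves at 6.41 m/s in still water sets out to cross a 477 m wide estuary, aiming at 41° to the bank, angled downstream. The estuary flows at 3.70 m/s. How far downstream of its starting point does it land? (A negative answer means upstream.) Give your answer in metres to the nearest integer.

Perpendicular speed = 4.205 m/s; crossing time = 477 / 4.205 = 113.427 s.
Net downstream speed = 8.538 m/s.
Drift = 8.538 × 113.427 = 968.407 m (downstream).

968 m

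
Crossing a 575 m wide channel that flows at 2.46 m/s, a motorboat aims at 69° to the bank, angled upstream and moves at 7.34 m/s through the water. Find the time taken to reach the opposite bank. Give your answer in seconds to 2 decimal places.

83.91 s

The component of the motorboat's velocity perpendicular to the bank is 7.34 × sin 69° = 6.852 m/s.
The current is parallel to the bank, so it does not affect the crossing time.
Time = 575 / 6.852 = 83.911 s.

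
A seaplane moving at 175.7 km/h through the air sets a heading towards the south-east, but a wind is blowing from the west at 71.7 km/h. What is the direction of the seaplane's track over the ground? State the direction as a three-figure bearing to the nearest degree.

Taking east as x and north as y: velocity relative to the air = (124.239, -124.239) km/h; the air relative to ground = (71.700, 0.000) km/h.
Velocity relative to ground = (124.239, -124.239) + (71.700, 0.000) = (195.939, -124.239) km/h.
Bearing = atan2(195.94, -124.24) = 122.38° clockwise from north.

122°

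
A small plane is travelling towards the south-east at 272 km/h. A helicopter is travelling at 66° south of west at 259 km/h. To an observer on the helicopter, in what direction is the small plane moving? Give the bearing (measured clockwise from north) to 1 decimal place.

081.5°

Taking east as x and north as y: small plane velocity = (192.333, -192.333) km/h; helicopter velocity = (-105.345, -236.608) km/h.
Velocity of small plane relative to helicopter = (192.333, -192.333) − (-105.345, -236.608) = (297.678, 44.275) km/h.
Bearing = atan2(297.68, 44.28) = 81.54° clockwise from north.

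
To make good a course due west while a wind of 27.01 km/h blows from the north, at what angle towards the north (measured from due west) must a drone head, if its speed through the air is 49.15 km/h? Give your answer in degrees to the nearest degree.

The wind pushes perpendicular to the desired track; the heading must have a component into the wind equal to 27.01 km/h: 49.15 sin θ = 27.01.
sin θ = 0.5495, so θ = 33.336°.

33°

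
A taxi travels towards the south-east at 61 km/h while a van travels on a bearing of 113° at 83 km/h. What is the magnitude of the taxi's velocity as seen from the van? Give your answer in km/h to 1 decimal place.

34.9 km/h

Taking east as x and north as y: taxi velocity = (43.134, -43.134) km/h; van velocity = (76.402, -32.431) km/h.
Velocity of taxi relative to van = (43.134, -43.134) − (76.402, -32.431) = (-33.268, -10.703) km/h.
Magnitude = |(-33.268, -10.703)| = 34.948 km/h.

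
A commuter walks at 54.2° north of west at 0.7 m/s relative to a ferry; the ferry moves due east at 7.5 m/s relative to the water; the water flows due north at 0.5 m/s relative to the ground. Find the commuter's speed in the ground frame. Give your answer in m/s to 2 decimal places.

In east/north components (m/s): commuter relative to ferry = (-0.409, 0.568); ferry relative to water = (7.500, 0.000); water relative to ground = (0.000, 0.500).
Sum = (7.091, 1.068) m/s.
Speed = |(7.091, 1.068)| = 7.170 m/s.

7.17 m/s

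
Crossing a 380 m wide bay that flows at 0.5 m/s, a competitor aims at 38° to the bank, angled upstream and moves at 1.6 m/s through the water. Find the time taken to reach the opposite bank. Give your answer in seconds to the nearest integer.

386 s

The component of the competitor's velocity perpendicular to the bank is 1.6 × sin 38° = 0.985 m/s.
Only the cross-stream component determines the crossing time; the current contributes nothing perpendicular to the bank.
Time = 380 / 0.985 = 385.764 s.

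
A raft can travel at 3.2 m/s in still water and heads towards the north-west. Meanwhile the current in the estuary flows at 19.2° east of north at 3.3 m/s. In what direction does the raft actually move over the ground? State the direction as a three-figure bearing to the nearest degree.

Taking east as x and north as y: velocity relative to the water = (-2.263, 2.263) m/s; the water relative to ground = (1.085, 3.116) m/s.
Velocity relative to ground = (-2.263, 2.263) + (1.085, 3.116) = (-1.177, 5.379) m/s.
Bearing = atan2(-1.18, 5.38) = 347.65° clockwise from north.

348°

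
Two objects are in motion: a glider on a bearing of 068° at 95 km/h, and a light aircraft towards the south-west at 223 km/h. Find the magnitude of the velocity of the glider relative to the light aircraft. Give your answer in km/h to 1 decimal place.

Taking east as x and north as y: glider velocity = (88.082, 35.588) km/h; light aircraft velocity = (-157.685, -157.685) km/h.
Velocity of glider relative to light aircraft = (88.082, 35.588) − (-157.685, -157.685) = (245.767, 193.272) km/h.
Magnitude = |(245.767, 193.272)| = 312.659 km/h.

312.7 km/h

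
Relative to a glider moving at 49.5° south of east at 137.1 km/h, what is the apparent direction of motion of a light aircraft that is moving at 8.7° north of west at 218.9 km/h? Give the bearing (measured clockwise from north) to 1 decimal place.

Taking east as x and north as y: light aircraft velocity = (-216.381, 33.111) km/h; glider velocity = (89.039, -104.252) km/h.
Velocity of light aircraft relative to glider = (-216.381, 33.111) − (89.039, -104.252) = (-305.421, 137.363) km/h.
Bearing = atan2(-305.42, 137.36) = 294.22° clockwise from north.

294.2°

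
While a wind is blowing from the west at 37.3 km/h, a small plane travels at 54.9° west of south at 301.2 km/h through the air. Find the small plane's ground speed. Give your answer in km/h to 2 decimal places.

271.53 km/h

Taking east as x and north as y: velocity relative to the air = (-246.427, -173.192) km/h; the air relative to ground = (37.300, 0.000) km/h.
Velocity relative to ground = (-246.427, -173.192) + (37.300, 0.000) = (-209.127, -173.192) km/h.
Speed = |(-209.127, -173.192)| = 271.531 km/h.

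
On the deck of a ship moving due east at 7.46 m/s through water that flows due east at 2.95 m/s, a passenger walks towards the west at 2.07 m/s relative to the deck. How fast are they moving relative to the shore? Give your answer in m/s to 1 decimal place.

8.3 m/s

In east/north components (m/s): passenger relative to ship = (-2.070, 0.000); ship relative to water = (7.460, 0.000); water relative to ground = (2.950, 0.000).
Sum = (8.340, 0.000) m/s.
Speed = |(8.340, 0.000)| = 8.340 m/s.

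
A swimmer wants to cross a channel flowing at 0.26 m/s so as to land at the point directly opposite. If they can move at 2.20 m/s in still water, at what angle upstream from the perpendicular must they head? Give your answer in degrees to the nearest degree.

To cancel the current, the upstream component of the swimmer's velocity must equal the flow: 2.20 sin θ = 0.26.
sin θ = 0.26 / 2.20 = 0.1182.
θ = arcsin(0.1182) = 6.787°.

7°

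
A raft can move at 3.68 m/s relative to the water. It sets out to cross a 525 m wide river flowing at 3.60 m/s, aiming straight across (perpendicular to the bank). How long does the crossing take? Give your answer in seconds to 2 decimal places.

142.66 s

The component of the raft's velocity perpendicular to the bank is 3.68 m/s.
The current is parallel to the bank, so it does not affect the crossing time.
Time = 525 / 3.680 = 142.663 s.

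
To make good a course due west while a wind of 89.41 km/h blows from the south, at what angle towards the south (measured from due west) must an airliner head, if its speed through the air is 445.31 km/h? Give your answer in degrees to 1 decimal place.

11.6°

The wind pushes perpendicular to the desired track; the heading must have a component into the wind equal to 89.41 km/h: 445.31 sin θ = 89.41.
sin θ = 0.2008, so θ = 11.583°.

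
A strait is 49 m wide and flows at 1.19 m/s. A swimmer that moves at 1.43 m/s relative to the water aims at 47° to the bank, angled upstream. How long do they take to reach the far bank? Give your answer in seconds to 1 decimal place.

46.9 s

The component of the swimmer's velocity perpendicular to the bank is 1.43 × sin 47° = 1.046 m/s.
The current is parallel to the bank, so it does not affect the crossing time.
Time = 49 / 1.046 = 46.852 s.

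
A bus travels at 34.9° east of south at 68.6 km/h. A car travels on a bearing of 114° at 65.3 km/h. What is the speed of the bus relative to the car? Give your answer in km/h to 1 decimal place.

Taking east as x and north as y: bus velocity = (39.249, -56.262) km/h; car velocity = (59.655, -26.560) km/h.
Velocity of bus relative to car = (39.249, -56.262) − (59.655, -26.560) = (-20.405, -29.703) km/h.
Magnitude = |(-20.405, -29.703)| = 36.036 km/h.

36.0 km/h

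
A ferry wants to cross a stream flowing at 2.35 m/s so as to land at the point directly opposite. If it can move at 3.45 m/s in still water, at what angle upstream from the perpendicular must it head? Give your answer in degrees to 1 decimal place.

42.9°

To cancel the current, the upstream component of the ferry's velocity must equal the flow: 3.45 sin θ = 2.35.
sin θ = 2.35 / 3.45 = 0.6812.
θ = arcsin(0.6812) = 42.934°.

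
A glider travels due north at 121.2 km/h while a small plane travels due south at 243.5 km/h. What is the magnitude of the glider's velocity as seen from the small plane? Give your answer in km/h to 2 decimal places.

364.70 km/h

Taking east as x and north as y: glider velocity = (0.000, 121.200) km/h; small plane velocity = (0.000, -243.500) km/h.
Velocity of glider relative to small plane = (0.000, 121.200) − (0.000, -243.500) = (0.000, 364.700) km/h.
Magnitude = |(0.000, 364.700)| = 364.700 km/h.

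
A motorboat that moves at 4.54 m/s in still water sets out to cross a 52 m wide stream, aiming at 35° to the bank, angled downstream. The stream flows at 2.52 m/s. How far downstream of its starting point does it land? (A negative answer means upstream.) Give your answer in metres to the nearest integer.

125 m

Perpendicular speed = 2.604 m/s; crossing time = 52 / 2.604 = 19.969 s.
Net downstream speed = 6.239 m/s.
Drift = 6.239 × 19.969 = 124.586 m (downstream).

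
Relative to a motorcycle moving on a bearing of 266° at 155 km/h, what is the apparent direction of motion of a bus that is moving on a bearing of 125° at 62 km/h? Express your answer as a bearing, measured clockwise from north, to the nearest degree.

Taking east as x and north as y: bus velocity = (50.787, -35.562) km/h; motorcycle velocity = (-154.622, -10.812) km/h.
Velocity of bus relative to motorcycle = (50.787, -35.562) − (-154.622, -10.812) = (205.410, -24.749) km/h.
Bearing = atan2(205.41, -24.75) = 96.87° clockwise from north.

097°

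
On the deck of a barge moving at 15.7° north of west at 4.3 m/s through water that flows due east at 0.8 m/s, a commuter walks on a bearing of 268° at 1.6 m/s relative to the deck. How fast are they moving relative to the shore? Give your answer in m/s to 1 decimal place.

5.1 m/s

In east/north components (m/s): commuter relative to barge = (-1.599, -0.056); barge relative to water = (-4.140, 1.164); water relative to ground = (0.800, 0.000).
Sum = (-4.939, 1.108) m/s.
Speed = |(-4.939, 1.108)| = 5.061 m/s.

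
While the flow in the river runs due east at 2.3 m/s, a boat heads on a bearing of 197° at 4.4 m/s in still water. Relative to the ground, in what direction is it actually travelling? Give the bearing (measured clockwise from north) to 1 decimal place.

Taking east as x and north as y: velocity relative to the water = (-1.286, -4.208) m/s; the water relative to ground = (2.300, 0.000) m/s.
Velocity relative to ground = (-1.286, -4.208) + (2.300, 0.000) = (1.014, -4.208) m/s.
Bearing = atan2(1.01, -4.21) = 166.46° clockwise from north.

166.5°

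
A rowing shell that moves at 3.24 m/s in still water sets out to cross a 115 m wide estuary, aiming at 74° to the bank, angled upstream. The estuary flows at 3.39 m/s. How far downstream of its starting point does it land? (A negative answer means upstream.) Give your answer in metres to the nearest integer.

92 m

Perpendicular speed = 3.114 m/s; crossing time = 115 / 3.114 = 36.924 s.
Net downstream speed = 2.497 m/s.
Drift = 2.497 × 36.924 = 92.197 m (downstream).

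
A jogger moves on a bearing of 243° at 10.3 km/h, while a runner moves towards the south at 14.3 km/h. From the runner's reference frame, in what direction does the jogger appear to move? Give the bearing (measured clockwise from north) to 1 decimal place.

316.4°

Taking east as x and north as y: jogger velocity = (-9.177, -4.676) km/h; runner velocity = (0.000, -14.300) km/h.
Velocity of jogger relative to runner = (-9.177, -4.676) − (0.000, -14.300) = (-9.177, 9.624) km/h.
Bearing = atan2(-9.18, 9.62) = 316.36° clockwise from north.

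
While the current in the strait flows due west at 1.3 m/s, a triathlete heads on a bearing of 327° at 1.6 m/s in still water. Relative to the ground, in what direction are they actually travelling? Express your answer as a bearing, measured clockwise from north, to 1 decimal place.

Taking east as x and north as y: velocity relative to the water = (-0.871, 1.342) m/s; the water relative to ground = (-1.300, 0.000) m/s.
Velocity relative to ground = (-0.871, 1.342) + (-1.300, 0.000) = (-2.171, 1.342) m/s.
Bearing = atan2(-2.17, 1.34) = 301.71° clockwise from north.

301.7°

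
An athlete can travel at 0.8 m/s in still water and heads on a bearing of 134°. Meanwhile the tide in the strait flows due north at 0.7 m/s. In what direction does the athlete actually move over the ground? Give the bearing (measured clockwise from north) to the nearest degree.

Taking east as x and north as y: velocity relative to the water = (0.575, -0.556) m/s; the water relative to ground = (0.000, 0.700) m/s.
Velocity relative to ground = (0.575, -0.556) + (0.000, 0.700) = (0.575, 0.144) m/s.
Bearing = atan2(0.58, 0.14) = 75.93° clockwise from north.

076°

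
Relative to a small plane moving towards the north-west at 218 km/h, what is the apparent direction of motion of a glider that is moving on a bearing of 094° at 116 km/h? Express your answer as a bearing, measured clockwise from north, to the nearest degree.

Taking east as x and north as y: glider velocity = (115.717, -8.092) km/h; small plane velocity = (-154.149, 154.149) km/h.
Velocity of glider relative to small plane = (115.717, -8.092) − (-154.149, 154.149) = (269.867, -162.241) km/h.
Bearing = atan2(269.87, -162.24) = 121.01° clockwise from north.

121°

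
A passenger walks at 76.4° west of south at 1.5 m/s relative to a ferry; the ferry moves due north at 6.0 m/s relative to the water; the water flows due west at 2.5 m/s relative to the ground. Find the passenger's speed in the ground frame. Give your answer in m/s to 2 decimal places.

6.90 m/s

In east/north components (m/s): passenger relative to ferry = (-1.458, -0.353); ferry relative to water = (0.000, 6.000); water relative to ground = (-2.500, 0.000).
Sum = (-3.958, 5.647) m/s.
Speed = |(-3.958, 5.647)| = 6.896 m/s.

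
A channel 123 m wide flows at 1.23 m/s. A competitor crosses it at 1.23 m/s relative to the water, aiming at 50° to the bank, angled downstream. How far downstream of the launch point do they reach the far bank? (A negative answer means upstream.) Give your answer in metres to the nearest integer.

264 m

Perpendicular speed = 0.942 m/s; crossing time = 123 / 0.942 = 130.541 s.
Net downstream speed = 2.021 m/s.
Drift = 2.021 × 130.541 = 263.774 m (downstream).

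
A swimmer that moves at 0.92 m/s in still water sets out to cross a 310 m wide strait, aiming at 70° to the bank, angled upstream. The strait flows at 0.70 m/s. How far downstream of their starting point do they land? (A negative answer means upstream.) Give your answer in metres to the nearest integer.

Perpendicular speed = 0.865 m/s; crossing time = 310 / 0.865 = 358.582 s.
Net downstream speed = 0.385 m/s.
Drift = 0.385 × 358.582 = 138.176 m (downstream).

138 m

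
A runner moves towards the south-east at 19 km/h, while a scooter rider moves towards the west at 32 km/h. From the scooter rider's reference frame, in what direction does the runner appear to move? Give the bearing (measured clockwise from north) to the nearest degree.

106°

Taking east as x and north as y: runner velocity = (13.435, -13.435) km/h; scooter rider velocity = (-32.000, 0.000) km/h.
Velocity of runner relative to scooter rider = (13.435, -13.435) − (-32.000, 0.000) = (45.435, -13.435) km/h.
Bearing = atan2(45.44, -13.44) = 106.47° clockwise from north.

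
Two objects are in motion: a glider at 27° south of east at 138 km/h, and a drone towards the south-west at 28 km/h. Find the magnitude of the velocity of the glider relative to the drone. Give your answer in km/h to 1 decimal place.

149.1 km/h

Taking east as x and north as y: glider velocity = (122.959, -62.651) km/h; drone velocity = (-19.799, -19.799) km/h.
Velocity of glider relative to drone = (122.959, -62.651) − (-19.799, -19.799) = (142.758, -42.852) km/h.
Magnitude = |(142.758, -42.852)| = 149.051 km/h.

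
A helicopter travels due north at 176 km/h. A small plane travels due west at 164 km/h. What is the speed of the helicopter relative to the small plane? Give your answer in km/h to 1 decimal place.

Taking east as x and north as y: helicopter velocity = (0.000, 176.000) km/h; small plane velocity = (-164.000, 0.000) km/h.
Velocity of helicopter relative to small plane = (0.000, 176.000) − (-164.000, 0.000) = (164.000, 176.000) km/h.
Magnitude = |(164.000, 176.000)| = 240.566 km/h.

240.6 km/h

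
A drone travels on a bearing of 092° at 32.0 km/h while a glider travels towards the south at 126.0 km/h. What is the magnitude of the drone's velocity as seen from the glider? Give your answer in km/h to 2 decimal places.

128.91 km/h

Taking east as x and north as y: drone velocity = (31.981, -1.117) km/h; glider velocity = (0.000, -126.000) km/h.
Velocity of drone relative to glider = (31.981, -1.117) − (0.000, -126.000) = (31.981, 124.883) km/h.
Magnitude = |(31.981, 124.883)| = 128.913 km/h.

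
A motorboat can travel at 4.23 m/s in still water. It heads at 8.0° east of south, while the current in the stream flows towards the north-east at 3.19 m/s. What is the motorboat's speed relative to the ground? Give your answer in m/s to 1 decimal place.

Taking east as x and north as y: velocity relative to the water = (0.589, -4.189) m/s; the water relative to ground = (2.256, 2.256) m/s.
Velocity relative to ground = (0.589, -4.189) + (2.256, 2.256) = (2.844, -1.933) m/s.
Speed = |(2.844, -1.933)| = 3.439 m/s.

3.4 m/s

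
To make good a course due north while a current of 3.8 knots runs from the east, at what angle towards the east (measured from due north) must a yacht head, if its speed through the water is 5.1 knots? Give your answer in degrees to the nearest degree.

The current pushes perpendicular to the desired track; the heading must have a component into the current equal to 3.8 knots: 5.1 sin θ = 3.8.
sin θ = 0.7451, so θ = 48.168°.

48°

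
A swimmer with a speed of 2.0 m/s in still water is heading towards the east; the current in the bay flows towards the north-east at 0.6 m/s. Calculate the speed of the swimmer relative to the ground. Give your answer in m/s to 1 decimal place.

2.5 m/s

Taking east as x and north as y: velocity relative to the water = (2.000, 0.000) m/s; the water relative to ground = (0.424, 0.424) m/s.
Velocity relative to ground = (2.000, 0.000) + (0.424, 0.424) = (2.424, 0.424) m/s.
Speed = |(2.424, 0.424)| = 2.461 m/s.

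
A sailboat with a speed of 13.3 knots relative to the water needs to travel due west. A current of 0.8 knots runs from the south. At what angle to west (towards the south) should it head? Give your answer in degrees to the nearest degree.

The current pushes perpendicular to the desired track; the heading must have a component into the current equal to 0.8 knots: 13.3 sin θ = 0.8.
sin θ = 0.0602, so θ = 3.448°.

3°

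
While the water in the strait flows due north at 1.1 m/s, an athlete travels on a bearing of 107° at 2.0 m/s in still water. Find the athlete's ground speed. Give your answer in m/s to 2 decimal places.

Taking east as x and north as y: velocity relative to the water = (1.913, -0.585) m/s; the water relative to ground = (0.000, 1.100) m/s.
Velocity relative to ground = (1.913, -0.585) + (0.000, 1.100) = (1.913, 0.515) m/s.
Speed = |(1.913, 0.515)| = 1.981 m/s.

1.98 m/s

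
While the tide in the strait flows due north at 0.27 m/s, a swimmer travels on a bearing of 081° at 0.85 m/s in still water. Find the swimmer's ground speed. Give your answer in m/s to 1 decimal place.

0.9 m/s

Taking east as x and north as y: velocity relative to the water = (0.840, 0.133) m/s; the water relative to ground = (0.000, 0.270) m/s.
Velocity relative to ground = (0.840, 0.133) + (0.000, 0.270) = (0.840, 0.403) m/s.
Speed = |(0.840, 0.403)| = 0.931 m/s.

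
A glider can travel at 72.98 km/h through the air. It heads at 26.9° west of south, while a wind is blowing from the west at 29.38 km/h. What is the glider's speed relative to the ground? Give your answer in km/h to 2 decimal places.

Taking east as x and north as y: velocity relative to the air = (-33.019, -65.083) km/h; the air relative to ground = (29.380, 0.000) km/h.
Velocity relative to ground = (-33.019, -65.083) + (29.380, 0.000) = (-3.639, -65.083) km/h.
Speed = |(-3.639, -65.083)| = 65.185 km/h.

65.19 km/h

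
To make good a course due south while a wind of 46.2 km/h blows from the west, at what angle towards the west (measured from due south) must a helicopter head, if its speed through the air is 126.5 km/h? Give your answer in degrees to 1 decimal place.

The wind pushes perpendicular to the desired track; the heading must have a component into the wind equal to 46.2 km/h: 126.5 sin θ = 46.2.
sin θ = 0.3652, so θ = 21.421°.

21.4°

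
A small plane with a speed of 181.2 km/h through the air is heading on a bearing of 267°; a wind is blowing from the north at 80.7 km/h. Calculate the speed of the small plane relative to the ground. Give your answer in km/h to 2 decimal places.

Taking east as x and north as y: velocity relative to the air = (-180.952, -9.483) km/h; the air relative to ground = (0.000, -80.700) km/h.
Velocity relative to ground = (-180.952, -9.483) + (0.000, -80.700) = (-180.952, -90.183) km/h.
Speed = |(-180.952, -90.183)| = 202.179 km/h.

202.18 km/h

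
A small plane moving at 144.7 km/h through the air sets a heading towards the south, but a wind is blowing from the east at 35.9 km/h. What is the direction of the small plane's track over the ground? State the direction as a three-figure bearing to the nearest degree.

194°

Taking east as x and north as y: velocity relative to the air = (0.000, -144.700) km/h; the air relative to ground = (-35.900, 0.000) km/h.
Velocity relative to ground = (0.000, -144.700) + (-35.900, 0.000) = (-35.900, -144.700) km/h.
Bearing = atan2(-35.90, -144.70) = 193.93° clockwise from north.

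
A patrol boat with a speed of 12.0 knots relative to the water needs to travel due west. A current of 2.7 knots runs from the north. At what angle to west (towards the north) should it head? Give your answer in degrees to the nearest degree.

The current pushes perpendicular to the desired track; the heading must have a component into the current equal to 2.7 knots: 12.0 sin θ = 2.7.
sin θ = 0.2250, so θ = 13.003°.

13°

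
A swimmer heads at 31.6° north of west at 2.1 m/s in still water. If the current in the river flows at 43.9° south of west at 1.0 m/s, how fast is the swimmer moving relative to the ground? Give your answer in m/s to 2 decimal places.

Taking east as x and north as y: velocity relative to the water = (-1.789, 1.100) m/s; the water relative to ground = (-0.721, -0.693) m/s.
Velocity relative to ground = (-1.789, 1.100) + (-0.721, -0.693) = (-2.509, 0.407) m/s.
Speed = |(-2.509, 0.407)| = 2.542 m/s.

2.54 m/s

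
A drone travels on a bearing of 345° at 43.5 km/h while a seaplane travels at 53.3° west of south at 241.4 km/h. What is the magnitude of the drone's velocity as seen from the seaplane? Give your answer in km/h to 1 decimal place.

260.6 km/h

Taking east as x and north as y: drone velocity = (-11.259, 42.018) km/h; seaplane velocity = (-193.549, -144.267) km/h.
Velocity of drone relative to seaplane = (-11.259, 42.018) − (-193.549, -144.267) = (182.290, 186.284) km/h.
Magnitude = |(182.290, 186.284)| = 260.637 km/h.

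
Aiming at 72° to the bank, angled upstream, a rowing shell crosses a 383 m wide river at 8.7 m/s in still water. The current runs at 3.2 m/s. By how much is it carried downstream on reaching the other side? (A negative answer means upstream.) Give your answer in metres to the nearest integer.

Perpendicular speed = 8.274 m/s; crossing time = 383 / 8.274 = 46.289 s.
Net downstream speed = 0.512 m/s.
Drift = 0.512 × 46.289 = 23.679 m (downstream).

24 m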